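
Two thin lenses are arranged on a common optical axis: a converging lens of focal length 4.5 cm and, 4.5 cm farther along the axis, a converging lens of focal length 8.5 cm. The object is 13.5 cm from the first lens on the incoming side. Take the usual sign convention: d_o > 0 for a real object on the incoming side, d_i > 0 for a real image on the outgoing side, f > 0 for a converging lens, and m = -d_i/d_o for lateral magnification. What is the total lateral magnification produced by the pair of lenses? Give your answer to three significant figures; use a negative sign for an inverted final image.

-0.395

Applying the thin-lens equation to the first lens, 1/4.5 = 1/13.5 + 1/d_i1, which gives d_i1 = 6.750 cm.
Its lateral magnification is m_1 = -d_i1/d_o1 = -(6.750)/13.5 = -0.5000.
This image would form 6.750 cm past lens 1, i.e. 2.250 cm beyond lens 2, so it is a virtual object for lens 2: d_o2 = 4.5 - 6.750 = -2.250 cm.
Applying the thin-lens equation again with f_2 = 8.5 cm and d_o2 = -2.250 cm gives d_i2 = 1.779 cm.
m_2 = -(1.779)/(-2.250) = 0.7907.
Overall magnification: m = m_1 m_2 = -0.3953.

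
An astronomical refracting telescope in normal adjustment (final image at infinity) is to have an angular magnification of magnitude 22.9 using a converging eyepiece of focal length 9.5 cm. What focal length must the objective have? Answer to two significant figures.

|M| = f_obj/|f_eye|, so f_obj = |M| x |f_eye| = 22.9 x 9.5 = 217.550 cm.

220 cm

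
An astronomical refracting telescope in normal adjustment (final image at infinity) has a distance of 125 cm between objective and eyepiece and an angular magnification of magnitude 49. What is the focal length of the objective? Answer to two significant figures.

In normal adjustment the tube length equals f_obj + f_eye and |M| = f_obj/f_eye.
So f_obj = 49 f_eye and 49 f_eye + f_eye = 125 cm, giving f_eye = 125/50 = 2.500 cm and f_obj = 122.500 cm.

120 cm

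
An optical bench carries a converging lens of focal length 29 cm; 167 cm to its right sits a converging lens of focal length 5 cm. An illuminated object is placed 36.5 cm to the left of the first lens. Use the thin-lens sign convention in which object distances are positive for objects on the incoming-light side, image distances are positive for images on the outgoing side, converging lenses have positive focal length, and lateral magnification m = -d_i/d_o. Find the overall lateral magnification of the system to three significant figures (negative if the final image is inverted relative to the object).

0.927

Applying the thin-lens equation to the first lens, 1/29 = 1/36.5 + 1/d_i1, which gives d_i1 = 141.133 cm.
Its lateral magnification is m_1 = -d_i1/d_o1 = -(141.133)/36.5 = -3.8667.
The intermediate image is 141.133 cm to the right of lens 1, so d_o2 = L - d_i1 = 167 - 141.133 = 25.867 cm.
Applying the thin-lens equation again with f_2 = 5 cm and d_o2 = 25.867 cm gives d_i2 = 6.198 cm.
m_2 = -(6.198)/(25.867) = -0.2396.
Overall magnification: m = m_1 m_2 = 0.9265.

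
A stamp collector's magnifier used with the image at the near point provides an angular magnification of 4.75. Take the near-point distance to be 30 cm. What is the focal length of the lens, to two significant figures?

For the image at the near point, M = 1 + D/f.
f = D/(M - 1) = 30/(4.75 - 1) = 8.000 cm.

8.0 cm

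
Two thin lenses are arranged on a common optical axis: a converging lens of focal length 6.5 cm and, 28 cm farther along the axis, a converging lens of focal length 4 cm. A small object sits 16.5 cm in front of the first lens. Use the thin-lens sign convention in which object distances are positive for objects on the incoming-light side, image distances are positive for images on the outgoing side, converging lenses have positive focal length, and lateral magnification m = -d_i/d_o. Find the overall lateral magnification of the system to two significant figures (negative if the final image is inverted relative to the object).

First lens: d_i1 = 1/(1/6.5 - 1/16.5) = 10.725 cm.
m_1 = -(10.725)/16.5 = -0.6500.
The intermediate image is 10.725 cm to the right of lens 1, so d_o2 = L - d_i1 = 28 - 10.725 = 17.275 cm.
Second lens: d_i2 = 1/(1/4 - 1/(17.275)) = 5.205 cm.
m_2 = -(5.205)/(17.275) = -0.3013.
The system's lateral magnification is m_1 m_2 = (-0.6500)(-0.3013) = 0.1959.

0.20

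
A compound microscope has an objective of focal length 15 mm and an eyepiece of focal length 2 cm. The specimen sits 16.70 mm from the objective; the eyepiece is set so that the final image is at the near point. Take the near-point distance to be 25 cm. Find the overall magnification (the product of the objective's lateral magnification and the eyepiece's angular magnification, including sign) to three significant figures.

Convert to cm: f_obj = 15 mm = 1.5 cm; d_o = 16.70 mm = 1.67 cm.
Objective: 1/d_i = 1/f_obj - 1/d_o = 1/1.5 - 1/1.67 = 0.06786 cm^-1, so d_i = 14.735 cm.
m_obj = -d_i/d_o = -14.735/1.67 = -8.824.
Eyepiece angular magnification (image at near point): M_eye = 1 + D/f_e = 1 + 25/2 = 13.500.
Overall M = m_obj x M_eye = (-8.824)(13.500) = -119.12.

-119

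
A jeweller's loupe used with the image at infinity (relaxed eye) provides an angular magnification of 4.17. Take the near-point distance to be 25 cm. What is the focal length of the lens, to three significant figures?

6.00 cm

For the image at infinity, M = D/f.
f = D/M = 25/4.17 = 5.995 cm.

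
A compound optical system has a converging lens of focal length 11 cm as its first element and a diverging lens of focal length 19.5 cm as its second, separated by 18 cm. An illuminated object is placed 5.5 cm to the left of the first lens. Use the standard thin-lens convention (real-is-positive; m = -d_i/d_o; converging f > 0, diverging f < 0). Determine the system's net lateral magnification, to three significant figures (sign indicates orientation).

0.804

Lens 1: 1/d_i1 = 1/f_1 - 1/d_o1 = 1/11 - 1/5.5 = -0.09091 cm^-1, so d_i1 = -11.000 cm.
m_1 = -(-11.000)/5.5 = 2.0000.
With d_i1 < 0 the first image is virtual and lies on the object side; the object distance for lens 2 is d_o2 = 18 - (-11.000) = 29.000 cm.
Lens 2: 1/d_i2 = 1/f_2 - 1/d_o2 = 1/(-19.5) - 1/(29.000) = -0.08576 cm^-1, so d_i2 = -11.660 cm.
m_2 = -(-11.660)/(29.000) = 0.4021.
Overall magnification: m = m_1 m_2 = 0.8041.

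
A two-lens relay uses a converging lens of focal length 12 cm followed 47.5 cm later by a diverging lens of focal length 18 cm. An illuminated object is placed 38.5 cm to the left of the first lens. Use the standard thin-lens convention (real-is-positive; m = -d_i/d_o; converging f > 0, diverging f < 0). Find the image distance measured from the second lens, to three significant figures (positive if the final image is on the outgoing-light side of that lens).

First lens: d_i1 = 1/(1/12 - 1/38.5) = 17.434 cm.
Object distance for lens 2: d_o2 = 47.5 - 17.434 = 30.066 cm.
Second lens: d_i2 = 1/(1/(-18) - 1/(30.066)) = -11.259 cm.

-11.3 cm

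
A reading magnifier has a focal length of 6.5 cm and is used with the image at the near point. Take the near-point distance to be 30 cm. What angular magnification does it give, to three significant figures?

M = 1 + D/f = 1 + 30/6.5 = 5.615.

5.62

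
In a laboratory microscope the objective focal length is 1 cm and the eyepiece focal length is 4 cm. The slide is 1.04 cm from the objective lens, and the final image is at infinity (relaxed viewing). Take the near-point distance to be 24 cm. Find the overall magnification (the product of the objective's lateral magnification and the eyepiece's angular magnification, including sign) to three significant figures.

Objective: 1/d_i = 1/f_obj - 1/d_o = 1/1 - 1/1.04 = 0.03846 cm^-1, so d_i = 26.000 cm.
m_obj = -d_i/d_o = -26.000/1.04 = -25.000.
Eyepiece angular magnification (image at infinity): M_eye = D/f_e = 24/4 = 6.000.
Overall M = m_obj x M_eye = (-25.000)(6.000) = -150.00.

-150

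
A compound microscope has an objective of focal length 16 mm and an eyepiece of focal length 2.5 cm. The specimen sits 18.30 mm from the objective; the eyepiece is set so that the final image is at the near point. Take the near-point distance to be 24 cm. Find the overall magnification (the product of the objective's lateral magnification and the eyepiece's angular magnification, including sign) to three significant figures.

-73.7

Convert to cm: f_obj = 16 mm = 1.6 cm; d_o = 18.30 mm = 1.83 cm.
Objective: 1/d_i = 1/f_obj - 1/d_o = 1/1.6 - 1/1.83 = 0.07855 cm^-1, so d_i = 12.730 cm.
m_obj = -d_i/d_o = -12.730/1.83 = -6.957.
Eyepiece angular magnification (image at near point): M_eye = 1 + D/f_e = 1 + 24/2.5 = 10.600.
Overall M = m_obj x M_eye = (-6.957)(10.600) = -73.74.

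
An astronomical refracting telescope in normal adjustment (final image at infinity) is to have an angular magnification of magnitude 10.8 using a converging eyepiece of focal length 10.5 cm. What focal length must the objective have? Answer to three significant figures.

|M| = f_obj/|f_eye|, so f_obj = |M| x |f_eye| = 10.8 x 10.5 = 113.400 cm.

113 cm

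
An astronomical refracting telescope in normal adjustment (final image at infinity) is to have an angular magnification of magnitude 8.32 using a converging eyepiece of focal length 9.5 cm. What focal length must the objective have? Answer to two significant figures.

|M| = f_obj/|f_eye|, so f_obj = |M| x |f_eye| = 8.32 x 9.5 = 79.040 cm.

79 cm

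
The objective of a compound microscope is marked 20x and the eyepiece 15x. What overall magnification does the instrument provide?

300

The overall magnification of a compound microscope is the product of the objective and eyepiece magnifications:
M = M_obj x M_eye = 20 x 15 = 300.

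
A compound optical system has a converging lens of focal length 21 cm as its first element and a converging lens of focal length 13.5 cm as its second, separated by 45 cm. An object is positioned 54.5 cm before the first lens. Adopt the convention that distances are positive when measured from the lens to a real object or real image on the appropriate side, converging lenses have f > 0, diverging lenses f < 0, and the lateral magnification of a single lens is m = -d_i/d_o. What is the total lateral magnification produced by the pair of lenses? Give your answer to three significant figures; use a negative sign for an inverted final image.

First lens: d_i1 = 1/(1/21 - 1/54.5) = 34.164 cm.
m_1 = -(34.164)/54.5 = -0.6269.
That image sits 10.836 cm in front of the second lens, so d_o2 = 10.836 cm.
Second lens: d_i2 = 1/(1/13.5 - 1/(10.836)) = -54.908 cm.
m_2 = -(-54.908)/(10.836) = 5.0672.
The system's lateral magnification is m_1 m_2 = (-0.6269)(5.0672) = -3.1765.

-3.18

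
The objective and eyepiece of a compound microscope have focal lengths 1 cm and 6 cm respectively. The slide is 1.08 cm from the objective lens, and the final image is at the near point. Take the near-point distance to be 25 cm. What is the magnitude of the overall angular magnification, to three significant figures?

Objective: 1/d_i = 1/f_obj - 1/d_o = 1/1 - 1/1.08 = 0.07407 cm^-1, so d_i = 13.500 cm.
m_obj = -d_i/d_o = -13.500/1.08 = -12.500.
Eyepiece angular magnification (image at near point): M_eye = 1 + D/f_e = 1 + 25/6 = 5.167.
Overall M = m_obj x M_eye = (-12.500)(5.167) = -64.58.
|M| = 64.58.

64.6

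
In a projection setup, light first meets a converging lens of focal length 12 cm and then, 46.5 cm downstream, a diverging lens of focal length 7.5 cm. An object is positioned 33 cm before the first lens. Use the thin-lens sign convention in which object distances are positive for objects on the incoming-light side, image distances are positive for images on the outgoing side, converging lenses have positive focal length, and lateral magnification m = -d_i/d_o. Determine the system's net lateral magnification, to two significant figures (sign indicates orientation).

-0.12

First lens: d_i1 = 1/(1/12 - 1/33) = 18.857 cm.
m_1 = -(18.857)/33 = -0.5714.
The intermediate image is 18.857 cm to the right of lens 1, so d_o2 = L - d_i1 = 46.5 - 18.857 = 27.643 cm.
Second lens: d_i2 = 1/(1/(-7.5) - 1/(27.643)) = -5.899 cm.
m_2 = -(-5.899)/(27.643) = 0.2134.
Total m = m_1 x m_2 = (-0.5714)(0.2134) = -0.1220.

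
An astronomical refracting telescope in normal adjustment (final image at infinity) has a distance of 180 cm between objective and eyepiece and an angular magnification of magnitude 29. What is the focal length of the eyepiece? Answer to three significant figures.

In normal adjustment the tube length equals f_obj + f_eye and |M| = f_obj/f_eye.
So f_obj = 29 f_eye and 29 f_eye + f_eye = 180 cm, giving f_eye = 180/30 = 6.000 cm and f_obj = 174.000 cm.

6.00 cm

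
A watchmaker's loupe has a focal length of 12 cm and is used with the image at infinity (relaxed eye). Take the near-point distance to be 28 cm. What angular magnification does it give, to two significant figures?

2.3

M = D/f = 28/12 = 2.333.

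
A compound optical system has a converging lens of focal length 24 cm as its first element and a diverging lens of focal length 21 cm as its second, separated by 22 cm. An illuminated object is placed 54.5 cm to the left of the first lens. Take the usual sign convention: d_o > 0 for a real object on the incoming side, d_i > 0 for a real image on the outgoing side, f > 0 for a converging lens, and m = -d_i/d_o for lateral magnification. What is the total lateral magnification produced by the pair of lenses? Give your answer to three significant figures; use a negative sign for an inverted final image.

-144

First lens: d_i1 = 1/(1/24 - 1/54.5) = 42.885 cm.
m_1 = -(42.885)/54.5 = -0.7869.
This image would form 42.885 cm past lens 1, i.e. 20.885 cm beyond lens 2, so it is a virtual object for lens 2: d_o2 = 22 - 42.885 = -20.885 cm.
Second lens: d_i2 = 1/(1/(-21) - 1/(-20.885)) = 3822.000 cm.
m_2 = -(3822.000)/(-20.885) = 183.0000.
Overall magnification: m = m_1 m_2 = -144.0000.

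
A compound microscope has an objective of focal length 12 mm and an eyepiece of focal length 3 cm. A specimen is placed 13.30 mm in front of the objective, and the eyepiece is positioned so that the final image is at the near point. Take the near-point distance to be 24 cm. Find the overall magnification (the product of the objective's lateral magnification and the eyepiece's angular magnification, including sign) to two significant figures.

-83

Convert to cm: f_obj = 12 mm = 1.2 cm; d_o = 13.30 mm = 1.33 cm.
Objective: 1/d_i = 1/f_obj - 1/d_o = 1/1.2 - 1/1.33 = 0.08145 cm^-1, so d_i = 12.277 cm.
m_obj = -d_i/d_o = -12.277/1.33 = -9.231.
Eyepiece angular magnification (image at near point): M_eye = 1 + D/f_e = 1 + 24/3 = 9.000.
Overall M = m_obj x M_eye = (-9.231)(9.000) = -83.08.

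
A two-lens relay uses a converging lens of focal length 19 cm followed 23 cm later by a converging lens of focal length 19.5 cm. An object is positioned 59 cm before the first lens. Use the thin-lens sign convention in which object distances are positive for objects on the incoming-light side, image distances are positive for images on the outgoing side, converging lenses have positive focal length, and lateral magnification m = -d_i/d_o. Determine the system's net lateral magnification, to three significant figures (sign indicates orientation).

-0.378

Lens 1: 1/d_i1 = 1/f_1 - 1/d_o1 = 1/19 - 1/59 = 0.03568 cm^-1, so d_i1 = 28.025 cm.
m_1 = -(28.025)/59 = -0.4750.
This image would form 28.025 cm past lens 1, i.e. 5.025 cm beyond lens 2, so it is a virtual object for lens 2: d_o2 = 23 - 28.025 = -5.025 cm.
Lens 2: 1/d_i2 = 1/f_2 - 1/d_o2 = 1/19.5 - 1/(-5.025) = 0.25029 cm^-1, so d_i2 = 3.995 cm.
m_2 = -(3.995)/(-5.025) = 0.7951.
Total m = m_1 x m_2 = (-0.4750)(0.7951) = -0.3777.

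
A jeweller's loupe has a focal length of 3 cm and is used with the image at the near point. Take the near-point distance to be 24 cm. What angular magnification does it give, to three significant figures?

M = 1 + D/f = 1 + 24/3 = 9.000.

9.00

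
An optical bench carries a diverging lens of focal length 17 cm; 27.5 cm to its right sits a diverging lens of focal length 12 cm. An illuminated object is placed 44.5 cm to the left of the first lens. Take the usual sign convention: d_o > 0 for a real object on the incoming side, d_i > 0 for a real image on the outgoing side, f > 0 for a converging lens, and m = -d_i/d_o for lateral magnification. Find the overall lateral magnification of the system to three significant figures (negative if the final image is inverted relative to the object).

0.0640

Lens 1: 1/d_i1 = 1/f_1 - 1/d_o1 = 1/(-17) - 1/44.5 = -0.08130 cm^-1, so d_i1 = -12.301 cm.
m_1 = -(-12.301)/44.5 = 0.2764.
With d_i1 < 0 the first image is virtual and lies on the object side; the object distance for lens 2 is d_o2 = 27.5 - (-12.301) = 39.801 cm.
Lens 2: 1/d_i2 = 1/f_2 - 1/d_o2 = 1/(-12) - 1/(39.801) = -0.10846 cm^-1, so d_i2 = -9.220 cm.
m_2 = -(-9.220)/(39.801) = 0.2317.
Total m = m_1 x m_2 = (0.2764)(0.2317) = 0.0640.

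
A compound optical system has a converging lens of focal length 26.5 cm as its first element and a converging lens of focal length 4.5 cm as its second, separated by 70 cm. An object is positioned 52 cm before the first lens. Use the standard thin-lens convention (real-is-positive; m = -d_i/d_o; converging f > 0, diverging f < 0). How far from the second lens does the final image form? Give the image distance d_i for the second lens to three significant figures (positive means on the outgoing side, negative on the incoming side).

6.27 cm

Lens 1: 1/d_i1 = 1/f_1 - 1/d_o1 = 1/26.5 - 1/52 = 0.01851 cm^-1, so d_i1 = 54.039 cm.
The intermediate image is 54.039 cm to the right of lens 1, so d_o2 = L - d_i1 = 70 - 54.039 = 15.961 cm.
Lens 2: 1/d_i2 = 1/f_2 - 1/d_o2 = 1/4.5 - 1/(15.961) = 0.15957 cm^-1, so d_i2 = 6.267 cm.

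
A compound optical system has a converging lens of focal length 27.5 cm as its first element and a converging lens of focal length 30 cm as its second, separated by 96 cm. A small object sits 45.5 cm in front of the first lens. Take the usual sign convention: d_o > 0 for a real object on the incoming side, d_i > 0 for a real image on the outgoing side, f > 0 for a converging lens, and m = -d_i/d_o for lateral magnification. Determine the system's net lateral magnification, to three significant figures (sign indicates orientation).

-13.0

Applying the thin-lens equation to the first lens, 1/27.5 = 1/45.5 + 1/d_i1, which gives d_i1 = 69.514 cm.
Its lateral magnification is m_1 = -d_i1/d_o1 = -(69.514)/45.5 = -1.5278.
The intermediate image is 69.514 cm to the right of lens 1, so d_o2 = L - d_i1 = 96 - 69.514 = 26.486 cm.
Applying the thin-lens equation again with f_2 = 30 cm and d_o2 = 26.486 cm gives d_i2 = -226.126 cm.
m_2 = -(-226.126)/(26.486) = 8.5375.
Overall magnification: m = m_1 m_2 = -13.0435.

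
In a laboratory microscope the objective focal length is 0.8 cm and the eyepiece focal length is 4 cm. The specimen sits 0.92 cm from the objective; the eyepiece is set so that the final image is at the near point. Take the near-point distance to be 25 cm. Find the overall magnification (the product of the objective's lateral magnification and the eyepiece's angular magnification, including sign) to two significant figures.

Objective: 1/d_i = 1/f_obj - 1/d_o = 1/0.8 - 1/0.92 = 0.16304 cm^-1, so d_i = 6.133 cm.
m_obj = -d_i/d_o = -6.133/0.92 = -6.667.
Eyepiece angular magnification (image at near point): M_eye = 1 + D/f_e = 1 + 25/4 = 7.250.
Overall M = m_obj x M_eye = (-6.667)(7.250) = -48.33.

-48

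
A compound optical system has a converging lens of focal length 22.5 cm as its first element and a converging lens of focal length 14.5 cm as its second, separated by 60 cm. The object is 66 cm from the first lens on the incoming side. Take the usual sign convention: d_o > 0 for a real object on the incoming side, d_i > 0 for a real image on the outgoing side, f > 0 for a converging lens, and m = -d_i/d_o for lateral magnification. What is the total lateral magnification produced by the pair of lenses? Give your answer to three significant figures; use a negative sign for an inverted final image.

Applying the thin-lens equation to the first lens, 1/22.5 = 1/66 + 1/d_i1, which gives d_i1 = 34.138 cm.
Its lateral magnification is m_1 = -d_i1/d_o1 = -(34.138)/66 = -0.5172.
Object distance for lens 2: d_o2 = 60 - 34.138 = 25.862 cm.
Applying the thin-lens equation again with f_2 = 14.5 cm and d_o2 = 25.862 cm gives d_i2 = 33.005 cm.
m_2 = -(33.005)/(25.862) = -1.2762.
Overall magnification: m = m_1 m_2 = 0.6601.

0.660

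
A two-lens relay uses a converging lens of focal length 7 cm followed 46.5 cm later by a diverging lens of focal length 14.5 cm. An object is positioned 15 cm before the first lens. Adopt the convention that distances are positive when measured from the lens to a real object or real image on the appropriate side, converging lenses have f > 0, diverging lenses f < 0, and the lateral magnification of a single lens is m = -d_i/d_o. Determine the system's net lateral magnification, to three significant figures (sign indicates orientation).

-0.265

First lens: d_i1 = 1/(1/7 - 1/15) = 13.125 cm.
m_1 = -(13.125)/15 = -0.8750.
The intermediate image is 13.125 cm to the right of lens 1, so d_o2 = L - d_i1 = 46.5 - 13.125 = 33.375 cm.
Second lens: d_i2 = 1/(1/(-14.5) - 1/(33.375)) = -10.108 cm.
m_2 = -(-10.108)/(33.375) = 0.3029.
Overall magnification: m = m_1 m_2 = -0.2650.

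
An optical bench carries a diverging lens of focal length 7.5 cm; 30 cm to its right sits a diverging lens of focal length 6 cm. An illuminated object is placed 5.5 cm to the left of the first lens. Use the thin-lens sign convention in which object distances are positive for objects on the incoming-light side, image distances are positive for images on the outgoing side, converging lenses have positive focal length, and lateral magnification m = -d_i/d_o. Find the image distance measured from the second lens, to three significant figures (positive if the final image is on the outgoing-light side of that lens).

First lens: d_i1 = 1/(1/(-7.5) - 1/5.5) = -3.173 cm.
With d_i1 < 0 the first image is virtual and lies on the object side; the object distance for lens 2 is d_o2 = 30 - (-3.173) = 33.173 cm.
Second lens: d_i2 = 1/(1/(-6) - 1/(33.173)) = -5.081 cm.

-5.08 cm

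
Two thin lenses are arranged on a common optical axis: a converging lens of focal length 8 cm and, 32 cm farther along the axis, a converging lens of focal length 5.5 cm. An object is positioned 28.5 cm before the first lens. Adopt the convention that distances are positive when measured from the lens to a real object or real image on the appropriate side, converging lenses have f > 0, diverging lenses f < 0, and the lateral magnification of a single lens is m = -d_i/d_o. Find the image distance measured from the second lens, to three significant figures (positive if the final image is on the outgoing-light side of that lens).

7.47 cm

Applying the thin-lens equation to the first lens, 1/8 = 1/28.5 + 1/d_i1, which gives d_i1 = 11.122 cm.
The intermediate image is 11.122 cm to the right of lens 1, so d_o2 = L - d_i1 = 32 - 11.122 = 20.878 cm.
Applying the thin-lens equation again with f_2 = 5.5 cm and d_o2 = 20.878 cm gives d_i2 = 7.467 cm.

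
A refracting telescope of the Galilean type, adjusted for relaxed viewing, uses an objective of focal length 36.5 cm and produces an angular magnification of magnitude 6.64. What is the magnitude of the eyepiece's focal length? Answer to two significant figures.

5.5 cm

|M| = f_obj/|f_eye|, so |f_eye| = f_obj/|M| = 36.5/6.64 = 5.497 cm.
(The eyepiece is diverging, so its signed focal length is -5.497 cm.)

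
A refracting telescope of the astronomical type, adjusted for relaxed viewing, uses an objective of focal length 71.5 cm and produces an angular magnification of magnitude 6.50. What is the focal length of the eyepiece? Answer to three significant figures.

|M| = f_obj/f_eye, so f_eye = f_obj/|M| = 71.5/6.5 = 11.000 cm.

11.0 cm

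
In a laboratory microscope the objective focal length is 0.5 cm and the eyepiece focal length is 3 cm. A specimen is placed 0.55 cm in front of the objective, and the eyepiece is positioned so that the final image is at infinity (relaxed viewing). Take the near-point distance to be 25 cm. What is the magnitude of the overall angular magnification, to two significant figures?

Objective: 1/d_i = 1/f_obj - 1/d_o = 1/0.5 - 1/0.55 = 0.18182 cm^-1, so d_i = 5.500 cm.
m_obj = -d_i/d_o = -5.500/0.55 = -10.000.
Eyepiece angular magnification (image at infinity): M_eye = D/f_e = 25/3 = 8.333.
Overall M = m_obj x M_eye = (-10.000)(8.333) = -83.33.
|M| = 83.33.

83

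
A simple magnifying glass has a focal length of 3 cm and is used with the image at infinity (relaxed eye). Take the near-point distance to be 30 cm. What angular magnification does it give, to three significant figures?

10.0

M = D/f = 30/3 = 10.000.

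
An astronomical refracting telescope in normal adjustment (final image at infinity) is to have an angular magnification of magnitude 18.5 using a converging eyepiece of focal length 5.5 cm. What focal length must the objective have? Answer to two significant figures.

|M| = f_obj/|f_eye|, so f_obj = |M| x |f_eye| = 18.5 x 5.5 = 101.750 cm.

100 cm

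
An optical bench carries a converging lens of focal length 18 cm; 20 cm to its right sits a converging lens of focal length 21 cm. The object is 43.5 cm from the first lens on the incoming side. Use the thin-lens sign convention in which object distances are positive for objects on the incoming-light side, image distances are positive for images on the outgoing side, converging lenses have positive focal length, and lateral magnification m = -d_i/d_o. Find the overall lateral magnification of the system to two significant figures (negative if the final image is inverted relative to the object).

-0.47

Applying the thin-lens equation to the first lens, 1/18 = 1/43.5 + 1/d_i1, which gives d_i1 = 30.706 cm.
Its lateral magnification is m_1 = -d_i1/d_o1 = -(30.706)/43.5 = -0.7059.
Since 30.706 cm > 20 cm, the first image lies past the second lens and serves as a virtual object: d_o2 = L - d_i1 = -10.706 cm.
Applying the thin-lens equation again with f_2 = 21 cm and d_o2 = -10.706 cm gives d_i2 = 7.091 cm.
m_2 = -(7.091)/(-10.706) = 0.6623.
The system's lateral magnification is m_1 m_2 = (-0.7059)(0.6623) = -0.4675.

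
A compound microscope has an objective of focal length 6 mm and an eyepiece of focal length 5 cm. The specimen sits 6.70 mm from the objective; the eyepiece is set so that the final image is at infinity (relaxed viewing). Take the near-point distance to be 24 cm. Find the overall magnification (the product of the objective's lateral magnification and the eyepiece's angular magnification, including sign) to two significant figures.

Convert to cm: f_obj = 6 mm = 0.6 cm; d_o = 6.70 mm = 0.67 cm.
Objective: 1/d_i = 1/f_obj - 1/d_o = 1/0.6 - 1/0.67 = 0.17413 cm^-1, so d_i = 5.743 cm.
m_obj = -d_i/d_o = -5.743/0.67 = -8.571.
Eyepiece angular magnification (image at infinity): M_eye = D/f_e = 24/5 = 4.800.
Overall M = m_obj x M_eye = (-8.571)(4.800) = -41.14.

-41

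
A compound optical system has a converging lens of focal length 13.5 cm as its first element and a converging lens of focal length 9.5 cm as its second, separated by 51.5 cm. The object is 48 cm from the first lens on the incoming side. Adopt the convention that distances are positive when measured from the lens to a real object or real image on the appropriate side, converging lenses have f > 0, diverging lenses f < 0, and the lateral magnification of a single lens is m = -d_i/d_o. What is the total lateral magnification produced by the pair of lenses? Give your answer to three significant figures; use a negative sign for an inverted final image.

Applying the thin-lens equation to the first lens, 1/13.5 = 1/48 + 1/d_i1, which gives d_i1 = 18.783 cm.
Its lateral magnification is m_1 = -d_i1/d_o1 = -(18.783)/48 = -0.3913.
That image sits 32.717 cm in front of the second lens, so d_o2 = 32.717 cm.
Applying the thin-lens equation again with f_2 = 9.5 cm and d_o2 = 32.717 cm gives d_i2 = 13.387 cm.
m_2 = -(13.387)/(32.717) = -0.4092.
Total m = m_1 x m_2 = (-0.3913)(-0.4092) = 0.1601.

0.160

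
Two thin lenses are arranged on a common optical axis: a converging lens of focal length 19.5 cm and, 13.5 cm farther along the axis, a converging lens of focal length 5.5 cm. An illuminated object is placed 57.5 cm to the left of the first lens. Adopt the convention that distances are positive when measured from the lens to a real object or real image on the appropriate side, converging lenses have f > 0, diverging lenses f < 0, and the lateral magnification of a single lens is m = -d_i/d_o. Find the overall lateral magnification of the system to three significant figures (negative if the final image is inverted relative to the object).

-0.131

First lens: d_i1 = 1/(1/19.5 - 1/57.5) = 29.507 cm.
m_1 = -(29.507)/57.5 = -0.5132.
Since 29.507 cm > 13.5 cm, the first image lies past the second lens and serves as a virtual object: d_o2 = L - d_i1 = -16.007 cm.
Second lens: d_i2 = 1/(1/5.5 - 1/(-16.007)) = 4.093 cm.
m_2 = -(4.093)/(-16.007) = 0.2557.
The system's lateral magnification is m_1 m_2 = (-0.5132)(0.2557) = -0.1312.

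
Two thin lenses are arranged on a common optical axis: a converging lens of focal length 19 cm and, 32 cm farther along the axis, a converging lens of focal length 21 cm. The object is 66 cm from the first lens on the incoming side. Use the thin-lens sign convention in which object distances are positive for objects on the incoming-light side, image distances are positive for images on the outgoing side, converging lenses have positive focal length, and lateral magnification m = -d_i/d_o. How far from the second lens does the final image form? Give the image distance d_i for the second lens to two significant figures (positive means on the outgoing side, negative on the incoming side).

-7.1 cm

Applying the thin-lens equation to the first lens, 1/19 = 1/66 + 1/d_i1, which gives d_i1 = 26.681 cm.
Object distance for lens 2: d_o2 = 32 - 26.681 = 5.319 cm.
Applying the thin-lens equation again with f_2 = 21 cm and d_o2 = 5.319 cm gives d_i2 = -7.123 cm.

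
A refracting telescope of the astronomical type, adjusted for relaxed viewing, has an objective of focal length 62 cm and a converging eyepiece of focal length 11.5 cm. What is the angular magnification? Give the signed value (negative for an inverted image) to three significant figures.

M = -f_obj/f_eye = -62/(11.5) = -5.391.

-5.39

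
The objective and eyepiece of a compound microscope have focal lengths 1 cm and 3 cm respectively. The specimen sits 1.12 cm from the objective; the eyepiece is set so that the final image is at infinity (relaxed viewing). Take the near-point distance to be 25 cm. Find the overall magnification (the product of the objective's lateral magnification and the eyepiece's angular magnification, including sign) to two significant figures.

Objective: 1/d_i = 1/f_obj - 1/d_o = 1/1 - 1/1.12 = 0.10714 cm^-1, so d_i = 9.333 cm.
m_obj = -d_i/d_o = -9.333/1.12 = -8.333.
Eyepiece angular magnification (image at infinity): M_eye = D/f_e = 25/3 = 8.333.
Overall M = m_obj x M_eye = (-8.333)(8.333) = -69.44.

-69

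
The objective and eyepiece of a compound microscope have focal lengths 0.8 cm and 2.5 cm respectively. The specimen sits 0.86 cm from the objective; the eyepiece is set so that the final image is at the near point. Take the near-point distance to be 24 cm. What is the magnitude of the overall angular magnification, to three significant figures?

141

Objective: 1/d_i = 1/f_obj - 1/d_o = 1/0.8 - 1/0.86 = 0.08721 cm^-1, so d_i = 11.467 cm.
m_obj = -d_i/d_o = -11.467/0.86 = -13.333.
Eyepiece angular magnification (image at near point): M_eye = 1 + D/f_e = 1 + 24/2.5 = 10.600.
Overall M = m_obj x M_eye = (-13.333)(10.600) = -141.33.
|M| = 141.33.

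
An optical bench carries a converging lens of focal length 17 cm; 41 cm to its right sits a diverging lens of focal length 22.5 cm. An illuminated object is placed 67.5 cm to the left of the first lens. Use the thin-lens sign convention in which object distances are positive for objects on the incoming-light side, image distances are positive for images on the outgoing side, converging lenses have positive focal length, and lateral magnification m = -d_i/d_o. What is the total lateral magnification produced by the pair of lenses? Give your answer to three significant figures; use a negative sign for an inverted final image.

First lens: d_i1 = 1/(1/17 - 1/67.5) = 22.723 cm.
m_1 = -(22.723)/67.5 = -0.3366.
Object distance for lens 2: d_o2 = 41 - 22.723 = 18.277 cm.
Second lens: d_i2 = 1/(1/(-22.5) - 1/(18.277)) = -10.085 cm.
m_2 = -(-10.085)/(18.277) = 0.5518.
Total m = m_1 x m_2 = (-0.3366)(0.5518) = -0.1857.

-0.186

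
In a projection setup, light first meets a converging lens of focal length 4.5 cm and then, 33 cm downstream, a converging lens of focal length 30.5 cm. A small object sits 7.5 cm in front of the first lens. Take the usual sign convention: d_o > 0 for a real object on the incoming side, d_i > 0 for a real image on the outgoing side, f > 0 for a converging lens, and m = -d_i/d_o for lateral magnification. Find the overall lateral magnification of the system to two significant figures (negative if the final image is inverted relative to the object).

First lens: d_i1 = 1/(1/4.5 - 1/7.5) = 11.250 cm.
m_1 = -(11.250)/7.5 = -1.5000.
The intermediate image is 11.250 cm to the right of lens 1, so d_o2 = L - d_i1 = 33 - 11.250 = 21.750 cm.
Second lens: d_i2 = 1/(1/30.5 - 1/(21.750)) = -75.814 cm.
m_2 = -(-75.814)/(21.750) = 3.4857.
Total m = m_1 x m_2 = (-1.5000)(3.4857) = -5.2286.

-5.2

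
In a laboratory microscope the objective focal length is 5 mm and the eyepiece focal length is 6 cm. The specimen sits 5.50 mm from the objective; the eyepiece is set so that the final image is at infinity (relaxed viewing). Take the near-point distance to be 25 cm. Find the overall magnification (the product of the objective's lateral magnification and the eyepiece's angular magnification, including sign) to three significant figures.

-41.7

Convert to cm: f_obj = 5 mm = 0.5 cm; d_o = 5.50 mm = 0.55 cm.
Objective: 1/d_i = 1/f_obj - 1/d_o = 1/0.5 - 1/0.55 = 0.18182 cm^-1, so d_i = 5.500 cm.
m_obj = -d_i/d_o = -5.500/0.55 = -10.000.
Eyepiece angular magnification (image at infinity): M_eye = D/f_e = 25/6 = 4.167.
Overall M = m_obj x M_eye = (-10.000)(4.167) = -41.67.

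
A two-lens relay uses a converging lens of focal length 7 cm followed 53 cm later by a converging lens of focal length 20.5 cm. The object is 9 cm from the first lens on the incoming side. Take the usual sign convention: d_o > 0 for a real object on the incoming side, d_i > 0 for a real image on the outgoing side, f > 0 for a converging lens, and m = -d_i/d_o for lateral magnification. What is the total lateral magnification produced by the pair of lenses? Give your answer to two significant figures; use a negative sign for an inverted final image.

72

Lens 1: 1/d_i1 = 1/f_1 - 1/d_o1 = 1/7 - 1/9 = 0.03175 cm^-1, so d_i1 = 31.500 cm.
m_1 = -(31.500)/9 = -3.5000.
Object distance for lens 2: d_o2 = 53 - 31.500 = 21.500 cm.
Lens 2: 1/d_i2 = 1/f_2 - 1/d_o2 = 1/20.5 - 1/(21.500) = 0.00227 cm^-1, so d_i2 = 440.750 cm.
m_2 = -(440.750)/(21.500) = -20.5000.
Overall magnification: m = m_1 m_2 = 71.7500.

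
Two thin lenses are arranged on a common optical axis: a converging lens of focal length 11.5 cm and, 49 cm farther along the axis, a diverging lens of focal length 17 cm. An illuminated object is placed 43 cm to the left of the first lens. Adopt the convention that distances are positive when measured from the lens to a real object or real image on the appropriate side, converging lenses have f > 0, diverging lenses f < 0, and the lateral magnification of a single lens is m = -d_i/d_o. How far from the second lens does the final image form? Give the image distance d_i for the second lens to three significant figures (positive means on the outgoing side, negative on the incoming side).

-11.3 cm

Lens 1: 1/d_i1 = 1/f_1 - 1/d_o1 = 1/11.5 - 1/43 = 0.06370 cm^-1, so d_i1 = 15.698 cm.
Object distance for lens 2: d_o2 = 49 - 15.698 = 33.302 cm.
Lens 2: 1/d_i2 = 1/f_2 - 1/d_o2 = 1/(-17) - 1/(33.302) = -0.08885 cm^-1, so d_i2 = -11.255 cm.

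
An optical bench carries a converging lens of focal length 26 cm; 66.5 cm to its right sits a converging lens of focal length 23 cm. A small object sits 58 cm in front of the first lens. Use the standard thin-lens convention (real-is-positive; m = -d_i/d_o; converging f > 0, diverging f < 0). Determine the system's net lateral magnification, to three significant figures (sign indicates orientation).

-5.16

Lens 1: 1/d_i1 = 1/f_1 - 1/d_o1 = 1/26 - 1/58 = 0.02122 cm^-1, so d_i1 = 47.125 cm.
m_1 = -(47.125)/58 = -0.8125.
Object distance for lens 2: d_o2 = 66.5 - 47.125 = 19.375 cm.
Lens 2: 1/d_i2 = 1/f_2 - 1/d_o2 = 1/23 - 1/(19.375) = -0.00813 cm^-1, so d_i2 = -122.931 cm.
m_2 = -(-122.931)/(19.375) = 6.3448.
Overall magnification: m = m_1 m_2 = -5.1552.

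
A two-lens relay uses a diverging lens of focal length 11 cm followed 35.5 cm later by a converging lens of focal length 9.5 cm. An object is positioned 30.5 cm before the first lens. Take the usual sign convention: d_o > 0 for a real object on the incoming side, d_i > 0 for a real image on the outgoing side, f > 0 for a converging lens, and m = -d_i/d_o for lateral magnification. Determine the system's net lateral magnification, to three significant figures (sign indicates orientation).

Applying the thin-lens equation to the first lens, 1/(-11) = 1/30.5 + 1/d_i1, which gives d_i1 = -8.084 cm.
Its lateral magnification is m_1 = -d_i1/d_o1 = -(-8.084)/30.5 = 0.2651.
With d_i1 < 0 the first image is virtual and lies on the object side; the object distance for lens 2 is d_o2 = 35.5 - (-8.084) = 43.584 cm.
Applying the thin-lens equation again with f_2 = 9.5 cm and d_o2 = 43.584 cm gives d_i2 = 12.148 cm.
m_2 = -(12.148)/(43.584) = -0.2787.
Overall magnification: m = m_1 m_2 = -0.0739.

-0.0739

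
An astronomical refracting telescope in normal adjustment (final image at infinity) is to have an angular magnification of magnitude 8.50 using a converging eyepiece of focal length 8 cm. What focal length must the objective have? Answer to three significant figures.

|M| = f_obj/|f_eye|, so f_obj = |M| x |f_eye| = 8.5 x 8 = 68.000 cm.

68.0 cm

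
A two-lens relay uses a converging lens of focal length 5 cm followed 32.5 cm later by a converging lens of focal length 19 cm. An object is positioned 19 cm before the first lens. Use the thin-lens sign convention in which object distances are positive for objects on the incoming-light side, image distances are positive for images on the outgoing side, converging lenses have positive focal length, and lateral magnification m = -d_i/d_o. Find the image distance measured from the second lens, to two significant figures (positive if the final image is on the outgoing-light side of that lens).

Applying the thin-lens equation to the first lens, 1/5 = 1/19 + 1/d_i1, which gives d_i1 = 6.786 cm.
The intermediate image is 6.786 cm to the right of lens 1, so d_o2 = L - d_i1 = 32.5 - 6.786 = 25.714 cm.
Applying the thin-lens equation again with f_2 = 19 cm and d_o2 = 25.714 cm gives d_i2 = 72.766 cm.

73 cm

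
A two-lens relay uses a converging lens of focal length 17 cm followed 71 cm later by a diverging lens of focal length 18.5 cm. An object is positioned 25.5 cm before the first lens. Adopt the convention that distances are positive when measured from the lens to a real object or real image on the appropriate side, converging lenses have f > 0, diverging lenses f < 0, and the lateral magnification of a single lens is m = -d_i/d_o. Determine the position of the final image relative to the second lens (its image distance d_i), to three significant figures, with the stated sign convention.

-9.61 cm

Applying the thin-lens equation to the first lens, 1/17 = 1/25.5 + 1/d_i1, which gives d_i1 = 51.000 cm.
That image sits 20.000 cm in front of the second lens, so d_o2 = 20.000 cm.
Applying the thin-lens equation again with f_2 = -18.5 cm and d_o2 = 20.000 cm gives d_i2 = -9.610 cm.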